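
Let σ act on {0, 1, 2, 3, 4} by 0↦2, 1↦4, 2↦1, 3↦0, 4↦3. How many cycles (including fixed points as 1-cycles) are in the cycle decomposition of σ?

Cycle decomposition: (0 2 1 4 3).
1 cycle.

1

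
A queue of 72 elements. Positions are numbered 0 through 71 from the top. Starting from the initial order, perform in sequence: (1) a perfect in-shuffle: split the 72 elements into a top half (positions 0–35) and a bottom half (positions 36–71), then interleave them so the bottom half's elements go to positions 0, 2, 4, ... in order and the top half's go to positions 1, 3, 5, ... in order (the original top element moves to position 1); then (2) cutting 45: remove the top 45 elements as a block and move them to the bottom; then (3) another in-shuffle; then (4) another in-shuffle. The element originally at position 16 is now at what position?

24

Track the element from position 16 forward through each operation:
  after op 1 (in-shuffle): 16 → 33
  after op 2 (cut 45): 33 → 60
  after op 3 (in-shuffle): 60 → 48
  after op 4 (in-shuffle): 48 → 24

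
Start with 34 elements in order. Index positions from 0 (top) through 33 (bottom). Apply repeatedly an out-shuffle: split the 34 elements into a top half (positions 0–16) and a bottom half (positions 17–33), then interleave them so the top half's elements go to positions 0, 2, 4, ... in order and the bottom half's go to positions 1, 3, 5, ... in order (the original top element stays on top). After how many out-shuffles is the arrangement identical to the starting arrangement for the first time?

The out-shuffle permutes the 34 positions with cycle lengths [1, 1, 2, 10, 10, 10].
Every element is home exactly when every cycle has completed a whole number of laps, i.e. after lcm(1, 2, 10) = 10 out-shuffles.

10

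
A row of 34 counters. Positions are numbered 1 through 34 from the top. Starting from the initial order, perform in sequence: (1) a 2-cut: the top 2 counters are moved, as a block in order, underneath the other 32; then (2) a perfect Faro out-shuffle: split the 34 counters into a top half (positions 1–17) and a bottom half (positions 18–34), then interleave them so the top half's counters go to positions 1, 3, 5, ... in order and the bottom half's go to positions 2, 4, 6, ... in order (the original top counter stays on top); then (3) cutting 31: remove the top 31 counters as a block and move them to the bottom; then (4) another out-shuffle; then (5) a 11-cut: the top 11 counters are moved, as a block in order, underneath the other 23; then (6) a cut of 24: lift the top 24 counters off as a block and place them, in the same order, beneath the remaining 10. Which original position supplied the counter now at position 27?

33

Undo the operations in reverse order, starting from position 27:
  undo op 6 (cut 24): 27 ← 17
  undo op 5 (cut 11): 17 ← 28
  undo op 4 (out-shuffle, from bottom half): 28 ← 31
  undo op 3 (cut 31): 31 ← 28
  undo op 2 (out-shuffle, from bottom half): 28 ← 31
  undo op 1 (cut 2): 31 ← 33
So the counter at position 27 came from original position 33.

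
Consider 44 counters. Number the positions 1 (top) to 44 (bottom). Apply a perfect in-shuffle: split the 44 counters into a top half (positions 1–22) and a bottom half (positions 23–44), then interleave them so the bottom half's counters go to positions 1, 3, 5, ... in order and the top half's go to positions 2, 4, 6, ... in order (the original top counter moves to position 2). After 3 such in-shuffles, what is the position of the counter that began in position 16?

Track the counter's position through each in-shuffle:
16 → 32 → 19 → 38

38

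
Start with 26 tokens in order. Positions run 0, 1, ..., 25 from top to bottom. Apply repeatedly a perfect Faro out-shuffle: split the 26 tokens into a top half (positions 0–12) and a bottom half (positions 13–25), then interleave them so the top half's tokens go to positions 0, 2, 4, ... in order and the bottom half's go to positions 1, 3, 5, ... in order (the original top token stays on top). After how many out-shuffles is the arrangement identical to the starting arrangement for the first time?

The out-shuffle permutes the 26 positions with cycle lengths [1, 1, 4, 20].
Every token is home exactly when every cycle has completed a whole number of laps, i.e. after lcm(1, 4, 20) = 20 out-shuffles.

20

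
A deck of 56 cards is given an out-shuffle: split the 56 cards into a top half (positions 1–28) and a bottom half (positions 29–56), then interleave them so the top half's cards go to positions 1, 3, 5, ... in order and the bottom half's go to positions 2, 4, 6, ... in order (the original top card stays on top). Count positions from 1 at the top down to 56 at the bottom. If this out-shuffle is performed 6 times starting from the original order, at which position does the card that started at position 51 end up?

11

Track the card's position through each out-shuffle:
51 → 46 → 36 → 16 → 31 → 6 → 11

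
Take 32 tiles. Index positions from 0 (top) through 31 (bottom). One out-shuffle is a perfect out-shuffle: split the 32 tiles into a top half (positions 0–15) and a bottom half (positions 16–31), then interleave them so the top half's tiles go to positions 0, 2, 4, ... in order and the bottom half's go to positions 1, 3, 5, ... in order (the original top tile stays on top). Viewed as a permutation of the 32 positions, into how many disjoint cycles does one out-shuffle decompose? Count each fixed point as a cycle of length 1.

Trace each unvisited position around until it returns:
(0) (1 2 4 8 16) (3 6 12 24 17) (5 10 20 9 18) (7 14 28 25 19) (11 22 13 26 21) (15 30 29 27 23) (31)
8 cycles in total.

8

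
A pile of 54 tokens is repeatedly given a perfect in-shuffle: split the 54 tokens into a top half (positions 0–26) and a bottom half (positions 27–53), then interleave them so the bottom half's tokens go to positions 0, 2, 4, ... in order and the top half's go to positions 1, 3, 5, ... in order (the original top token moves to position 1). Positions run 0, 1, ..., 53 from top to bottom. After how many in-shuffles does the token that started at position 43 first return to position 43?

Follow position 43 under repeated in-shuffles:
43 → 32 → 10 → 21 → 43
It first returns after 4 in-shuffles.

4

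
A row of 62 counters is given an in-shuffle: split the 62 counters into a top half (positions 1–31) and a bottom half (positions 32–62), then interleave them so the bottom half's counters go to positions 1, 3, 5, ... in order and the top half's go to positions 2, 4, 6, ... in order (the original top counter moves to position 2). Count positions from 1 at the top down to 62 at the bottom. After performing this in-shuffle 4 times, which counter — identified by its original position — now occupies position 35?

Work backwards from position 35, undoing one in-shuffle at a time:
35 ← 49 ← 56 ← 28 ← 14
So the counter now at position 35 started at position 14.

14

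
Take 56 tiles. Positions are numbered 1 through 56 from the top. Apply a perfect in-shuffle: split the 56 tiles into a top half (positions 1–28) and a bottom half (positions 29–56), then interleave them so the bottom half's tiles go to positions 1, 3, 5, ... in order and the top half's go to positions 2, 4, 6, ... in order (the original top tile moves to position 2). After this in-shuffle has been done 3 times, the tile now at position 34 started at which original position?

Work backwards from position 34, undoing one in-shuffle at a time:
34 ← 17 ← 37 ← 47
So the tile now at position 34 started at position 47.

47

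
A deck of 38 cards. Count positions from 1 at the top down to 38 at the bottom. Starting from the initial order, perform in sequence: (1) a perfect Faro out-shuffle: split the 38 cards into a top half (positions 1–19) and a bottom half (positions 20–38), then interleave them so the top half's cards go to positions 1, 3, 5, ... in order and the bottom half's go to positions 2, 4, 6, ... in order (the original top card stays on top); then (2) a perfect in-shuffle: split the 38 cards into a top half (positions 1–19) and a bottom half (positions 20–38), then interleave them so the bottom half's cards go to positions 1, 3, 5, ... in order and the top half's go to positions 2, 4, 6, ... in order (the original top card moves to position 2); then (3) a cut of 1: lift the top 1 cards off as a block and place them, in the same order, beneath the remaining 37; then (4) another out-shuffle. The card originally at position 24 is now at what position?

37

Track the card from position 24 forward through each operation:
  after op 1 (out-shuffle): 24 → 10
  after op 2 (in-shuffle): 10 → 20
  after op 3 (cut 1): 20 → 19
  after op 4 (out-shuffle): 19 → 37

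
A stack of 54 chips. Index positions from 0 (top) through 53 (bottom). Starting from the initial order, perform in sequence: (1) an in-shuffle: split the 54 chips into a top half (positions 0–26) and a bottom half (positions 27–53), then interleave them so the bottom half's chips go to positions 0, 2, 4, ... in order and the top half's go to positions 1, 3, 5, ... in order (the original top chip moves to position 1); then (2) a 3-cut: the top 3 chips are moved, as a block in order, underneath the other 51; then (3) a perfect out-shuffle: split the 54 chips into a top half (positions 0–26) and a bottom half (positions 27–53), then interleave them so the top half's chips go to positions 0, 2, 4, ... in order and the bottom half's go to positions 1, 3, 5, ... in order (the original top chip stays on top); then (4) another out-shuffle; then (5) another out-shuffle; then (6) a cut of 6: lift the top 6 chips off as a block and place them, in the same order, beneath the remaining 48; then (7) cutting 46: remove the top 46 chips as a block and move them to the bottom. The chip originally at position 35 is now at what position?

Track the chip from position 35 forward through each operation:
  after op 1 (in-shuffle): 35 → 16
  after op 2 (cut 3): 16 → 13
  after op 3 (out-shuffle): 13 → 26
  after op 4 (out-shuffle): 26 → 52
  after op 5 (out-shuffle): 52 → 51
  after op 6 (cut 6): 51 → 45
  after op 7 (cut 46): 45 → 53

53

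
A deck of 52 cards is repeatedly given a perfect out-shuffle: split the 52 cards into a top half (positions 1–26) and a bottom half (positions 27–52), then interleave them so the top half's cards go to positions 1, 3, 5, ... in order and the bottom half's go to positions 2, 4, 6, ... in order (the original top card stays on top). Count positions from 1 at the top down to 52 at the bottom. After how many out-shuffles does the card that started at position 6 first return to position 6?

Follow position 6 under repeated out-shuffles:
6 → 11 → 21 → 41 → 30 → 8 → 15 → 29 → 6
It first returns after 8 out-shuffles.

8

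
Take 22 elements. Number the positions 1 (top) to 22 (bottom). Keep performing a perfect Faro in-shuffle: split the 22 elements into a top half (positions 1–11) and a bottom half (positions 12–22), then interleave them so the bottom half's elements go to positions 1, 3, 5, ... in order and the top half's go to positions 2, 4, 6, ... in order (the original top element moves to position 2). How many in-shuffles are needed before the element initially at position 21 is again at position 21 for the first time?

11

Follow position 21 under repeated in-shuffles:
21 → 19 → 15 → 7 → 14 → 5 → 10 → 20 → 17 → 11 → 22 → 21
It first returns after 11 in-shuffles.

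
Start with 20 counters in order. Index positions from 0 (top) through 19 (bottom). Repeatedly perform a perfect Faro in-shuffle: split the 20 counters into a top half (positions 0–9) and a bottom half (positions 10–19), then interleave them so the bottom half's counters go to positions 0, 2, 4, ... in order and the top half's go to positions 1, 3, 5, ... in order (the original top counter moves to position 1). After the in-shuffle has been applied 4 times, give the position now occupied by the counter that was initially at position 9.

12

Track the counter's position through each in-shuffle:
9 → 19 → 18 → 16 → 12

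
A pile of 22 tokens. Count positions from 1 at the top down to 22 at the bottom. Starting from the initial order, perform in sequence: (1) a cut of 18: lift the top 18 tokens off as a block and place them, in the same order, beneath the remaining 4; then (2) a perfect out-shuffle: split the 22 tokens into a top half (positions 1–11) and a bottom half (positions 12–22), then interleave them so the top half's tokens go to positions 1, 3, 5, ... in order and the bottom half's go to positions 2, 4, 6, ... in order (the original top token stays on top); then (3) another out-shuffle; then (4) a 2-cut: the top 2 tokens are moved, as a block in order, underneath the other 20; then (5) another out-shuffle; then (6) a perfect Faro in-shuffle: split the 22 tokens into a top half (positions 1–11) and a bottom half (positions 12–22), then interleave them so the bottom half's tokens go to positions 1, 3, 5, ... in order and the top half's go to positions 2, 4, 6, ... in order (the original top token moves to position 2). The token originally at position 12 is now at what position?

1

Track the token from position 12 forward through each operation:
  after op 1 (cut 18): 12 → 16
  after op 2 (out-shuffle): 16 → 10
  after op 3 (out-shuffle): 10 → 19
  after op 4 (cut 2): 19 → 17
  after op 5 (out-shuffle): 17 → 12
  after op 6 (in-shuffle): 12 → 1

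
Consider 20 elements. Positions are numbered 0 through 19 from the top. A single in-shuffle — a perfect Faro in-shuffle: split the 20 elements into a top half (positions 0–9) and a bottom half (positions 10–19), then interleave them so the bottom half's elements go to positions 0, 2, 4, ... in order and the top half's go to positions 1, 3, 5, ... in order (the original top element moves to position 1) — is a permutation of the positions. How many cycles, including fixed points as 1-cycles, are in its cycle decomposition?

5

Trace each unvisited position around until it returns:
(0 1 3 7 15 10) (2 5 11) (4 9 19 18 16 12) (6 13) (8 17 14)
5 cycles in total.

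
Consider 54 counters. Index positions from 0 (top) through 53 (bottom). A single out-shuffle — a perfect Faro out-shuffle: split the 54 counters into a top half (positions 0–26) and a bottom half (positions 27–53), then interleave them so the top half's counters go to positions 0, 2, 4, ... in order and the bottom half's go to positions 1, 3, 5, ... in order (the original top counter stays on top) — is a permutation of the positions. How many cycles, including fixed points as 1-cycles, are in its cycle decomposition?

3

Trace each unvisited position around until it returns:
(0) (1 2 4 8 16 32 ... len 52) (53)
3 cycles in total.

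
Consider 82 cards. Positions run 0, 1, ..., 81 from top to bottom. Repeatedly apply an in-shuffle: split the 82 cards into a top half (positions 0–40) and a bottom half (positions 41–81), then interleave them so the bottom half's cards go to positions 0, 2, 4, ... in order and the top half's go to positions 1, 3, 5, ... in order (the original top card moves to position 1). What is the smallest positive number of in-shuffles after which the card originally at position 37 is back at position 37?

Follow position 37 under repeated in-shuffles:
37 → 75 → 68 → 54 → 26 → 53 → 24 → 49 → ... → 37 (length 82)
It first returns after 82 in-shuffles.

82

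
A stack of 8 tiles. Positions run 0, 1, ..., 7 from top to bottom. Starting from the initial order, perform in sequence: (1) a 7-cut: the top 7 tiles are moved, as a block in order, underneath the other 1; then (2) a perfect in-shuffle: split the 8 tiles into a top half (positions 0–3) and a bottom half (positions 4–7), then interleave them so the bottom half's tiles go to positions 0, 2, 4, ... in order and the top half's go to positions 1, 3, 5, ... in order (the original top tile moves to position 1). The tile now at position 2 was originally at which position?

Undo the operations in reverse order, starting from position 2:
  undo op 2 (in-shuffle, from bottom half): 2 ← 5
  undo op 1 (cut 7): 5 ← 4
So the tile at position 2 came from original position 4.

4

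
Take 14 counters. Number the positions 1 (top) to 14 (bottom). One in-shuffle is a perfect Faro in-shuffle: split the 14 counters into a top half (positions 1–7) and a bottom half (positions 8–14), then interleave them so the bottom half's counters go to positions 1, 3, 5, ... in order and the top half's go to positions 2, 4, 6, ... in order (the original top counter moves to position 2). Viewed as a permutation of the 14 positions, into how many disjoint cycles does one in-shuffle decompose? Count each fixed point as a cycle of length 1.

Trace each unvisited position around until it returns:
(1 2 4 8) (3 6 12 9) (5 10) (7 14 13 11)
4 cycles in total.

4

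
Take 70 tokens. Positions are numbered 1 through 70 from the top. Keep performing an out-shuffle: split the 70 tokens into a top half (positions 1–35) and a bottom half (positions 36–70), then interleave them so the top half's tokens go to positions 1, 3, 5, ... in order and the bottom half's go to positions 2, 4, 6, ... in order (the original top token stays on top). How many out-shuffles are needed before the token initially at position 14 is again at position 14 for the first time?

22

Follow position 14 under repeated out-shuffles:
14 → 27 → 53 → 36 → 2 → 3 → 5 → 9 → ... → 14 (length 22)
It first returns after 22 out-shuffles.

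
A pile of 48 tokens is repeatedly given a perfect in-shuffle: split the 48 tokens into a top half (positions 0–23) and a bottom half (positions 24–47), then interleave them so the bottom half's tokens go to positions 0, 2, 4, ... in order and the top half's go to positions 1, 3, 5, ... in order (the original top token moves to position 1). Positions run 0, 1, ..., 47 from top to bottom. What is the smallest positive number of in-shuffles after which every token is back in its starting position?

The in-shuffle permutes the 48 positions with cycle lengths [3, 3, 21, 21].
Every token is home exactly when every cycle has completed a whole number of laps, i.e. after lcm(3, 21) = 21 in-shuffles.

21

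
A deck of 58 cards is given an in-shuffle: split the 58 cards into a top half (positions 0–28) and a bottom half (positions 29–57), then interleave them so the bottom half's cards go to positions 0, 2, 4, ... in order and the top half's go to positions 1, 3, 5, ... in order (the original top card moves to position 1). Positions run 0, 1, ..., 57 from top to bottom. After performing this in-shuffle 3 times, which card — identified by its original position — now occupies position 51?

35

Work backwards from position 51, undoing one in-shuffle at a time:
51 ← 25 ← 12 ← 35
So the card now at position 51 started at position 35.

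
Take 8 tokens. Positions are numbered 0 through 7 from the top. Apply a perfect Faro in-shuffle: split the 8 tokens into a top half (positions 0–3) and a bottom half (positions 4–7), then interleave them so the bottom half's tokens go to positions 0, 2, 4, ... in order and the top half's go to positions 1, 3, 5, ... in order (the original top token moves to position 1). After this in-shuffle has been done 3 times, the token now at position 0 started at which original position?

7

Work backwards from position 0, undoing one in-shuffle at a time:
0 ← 4 ← 6 ← 7
So the token now at position 0 started at position 7.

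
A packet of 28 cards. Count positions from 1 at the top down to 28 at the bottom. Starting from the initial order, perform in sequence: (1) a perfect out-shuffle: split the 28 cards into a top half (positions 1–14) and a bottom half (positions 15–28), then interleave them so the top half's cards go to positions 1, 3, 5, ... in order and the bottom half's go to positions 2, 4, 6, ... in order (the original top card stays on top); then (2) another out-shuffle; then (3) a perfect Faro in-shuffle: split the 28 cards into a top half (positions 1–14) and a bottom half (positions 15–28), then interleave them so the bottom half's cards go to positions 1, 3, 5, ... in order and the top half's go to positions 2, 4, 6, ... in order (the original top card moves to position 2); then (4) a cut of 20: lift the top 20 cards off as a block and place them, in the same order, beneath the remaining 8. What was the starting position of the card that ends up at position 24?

Undo the operations in reverse order, starting from position 24:
  undo op 4 (cut 20): 24 ← 16
  undo op 3 (in-shuffle, from top half): 16 ← 8
  undo op 2 (out-shuffle, from bottom half): 8 ← 18
  undo op 1 (out-shuffle, from bottom half): 18 ← 23
So the card at position 24 came from original position 23.

23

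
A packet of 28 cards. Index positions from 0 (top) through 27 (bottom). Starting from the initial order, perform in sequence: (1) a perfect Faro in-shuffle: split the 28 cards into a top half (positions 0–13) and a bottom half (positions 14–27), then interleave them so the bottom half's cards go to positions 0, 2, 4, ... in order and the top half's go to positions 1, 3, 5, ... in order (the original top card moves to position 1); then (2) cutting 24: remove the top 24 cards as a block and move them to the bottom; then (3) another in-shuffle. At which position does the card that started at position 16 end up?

17

Track the card from position 16 forward through each operation:
  after op 1 (in-shuffle): 16 → 4
  after op 2 (cut 24): 4 → 8
  after op 3 (in-shuffle): 8 → 17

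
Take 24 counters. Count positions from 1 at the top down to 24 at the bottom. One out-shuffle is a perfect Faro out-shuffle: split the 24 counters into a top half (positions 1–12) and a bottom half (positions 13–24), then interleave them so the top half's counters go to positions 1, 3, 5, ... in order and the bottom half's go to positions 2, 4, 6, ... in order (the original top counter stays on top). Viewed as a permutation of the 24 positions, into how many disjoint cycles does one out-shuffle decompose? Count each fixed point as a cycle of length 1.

Trace each unvisited position around until it returns:
(1) (2 3 5 9 17 10 ... len 11) (6 11 21 18 12 23 ... len 11) (24)
4 cycles in total.

4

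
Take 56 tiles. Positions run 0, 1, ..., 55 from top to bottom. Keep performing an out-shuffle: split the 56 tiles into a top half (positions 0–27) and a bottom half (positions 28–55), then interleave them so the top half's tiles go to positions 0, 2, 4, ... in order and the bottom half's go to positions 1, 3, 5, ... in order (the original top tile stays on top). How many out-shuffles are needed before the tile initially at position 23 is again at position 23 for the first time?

20

Follow position 23 under repeated out-shuffles:
23 → 46 → 37 → 19 → 38 → 21 → 42 → 29 → 3 → 6 → 12 → 24 → 48 → 41 → 27 → 54 → 53 → 51 → 47 → 39 → 23
It first returns after 20 out-shuffles.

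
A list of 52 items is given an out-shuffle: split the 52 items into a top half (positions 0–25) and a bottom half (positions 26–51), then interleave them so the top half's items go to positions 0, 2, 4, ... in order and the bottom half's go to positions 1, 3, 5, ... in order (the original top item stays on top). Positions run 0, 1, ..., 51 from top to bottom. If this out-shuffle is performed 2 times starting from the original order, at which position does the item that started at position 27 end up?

6

Track the item's position through each out-shuffle:
27 → 3 → 6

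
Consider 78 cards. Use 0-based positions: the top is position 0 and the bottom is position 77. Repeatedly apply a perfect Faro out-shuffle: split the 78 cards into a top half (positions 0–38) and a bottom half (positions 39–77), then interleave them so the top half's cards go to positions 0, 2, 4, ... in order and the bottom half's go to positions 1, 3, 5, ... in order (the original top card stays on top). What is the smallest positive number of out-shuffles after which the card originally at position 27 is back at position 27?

30

Follow position 27 under repeated out-shuffles:
27 → 54 → 31 → 62 → 47 → 17 → 34 → 68 → ... → 27 (length 30)
It first returns after 30 out-shuffles.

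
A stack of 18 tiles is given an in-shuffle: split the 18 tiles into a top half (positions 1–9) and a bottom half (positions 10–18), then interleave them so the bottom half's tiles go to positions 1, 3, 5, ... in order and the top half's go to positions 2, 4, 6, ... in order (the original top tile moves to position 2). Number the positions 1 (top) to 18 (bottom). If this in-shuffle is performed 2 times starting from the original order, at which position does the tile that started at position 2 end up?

Track the tile's position through each in-shuffle:
2 → 4 → 8

8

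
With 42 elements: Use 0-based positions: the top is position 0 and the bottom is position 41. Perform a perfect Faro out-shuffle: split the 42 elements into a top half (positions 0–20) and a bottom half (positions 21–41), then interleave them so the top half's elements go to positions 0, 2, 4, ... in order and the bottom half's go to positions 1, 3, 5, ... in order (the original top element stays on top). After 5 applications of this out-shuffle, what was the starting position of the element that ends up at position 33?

Work backwards from position 33, undoing one out-shuffle at a time:
33 ← 37 ← 39 ← 40 ← 20 ← 10
So the element now at position 33 started at position 10.

10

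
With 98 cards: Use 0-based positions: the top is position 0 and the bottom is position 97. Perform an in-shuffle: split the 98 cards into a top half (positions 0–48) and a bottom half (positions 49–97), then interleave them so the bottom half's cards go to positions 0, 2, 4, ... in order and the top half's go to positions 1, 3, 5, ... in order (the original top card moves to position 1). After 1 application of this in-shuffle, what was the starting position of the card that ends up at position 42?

Work backwards from position 42, undoing one in-shuffle at a time:
42 ← 70
So the card now at position 42 started at position 70.

70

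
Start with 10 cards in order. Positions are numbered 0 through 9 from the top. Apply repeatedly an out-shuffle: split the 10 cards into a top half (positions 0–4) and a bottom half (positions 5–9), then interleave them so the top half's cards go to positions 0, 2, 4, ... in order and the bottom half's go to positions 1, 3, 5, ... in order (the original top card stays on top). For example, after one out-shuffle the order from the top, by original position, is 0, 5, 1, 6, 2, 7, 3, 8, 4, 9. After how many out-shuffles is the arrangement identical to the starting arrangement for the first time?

The out-shuffle permutes the 10 positions with cycle lengths [1, 1, 2, 6].
Every card is home exactly when every cycle has completed a whole number of laps, i.e. after lcm(1, 2, 6) = 6 out-shuffles.

6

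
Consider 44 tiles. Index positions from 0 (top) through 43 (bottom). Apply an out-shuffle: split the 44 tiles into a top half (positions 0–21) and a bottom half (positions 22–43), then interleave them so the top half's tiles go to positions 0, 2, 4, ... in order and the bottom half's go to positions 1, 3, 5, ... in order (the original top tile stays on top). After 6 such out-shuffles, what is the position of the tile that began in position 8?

39

Track the tile's position through each out-shuffle:
8 → 16 → 32 → 21 → 42 → 41 → 39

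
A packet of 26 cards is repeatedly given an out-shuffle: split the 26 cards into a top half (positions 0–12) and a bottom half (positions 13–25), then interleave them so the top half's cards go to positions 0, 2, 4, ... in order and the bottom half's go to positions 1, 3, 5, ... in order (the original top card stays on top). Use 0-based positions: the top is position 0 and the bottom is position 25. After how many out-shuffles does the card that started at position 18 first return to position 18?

20

Follow position 18 under repeated out-shuffles:
18 → 11 → 22 → 19 → 13 → 1 → 2 → 4 → 8 → 16 → 7 → 14 → 3 → 6 → 12 → 24 → 23 → 21 → 17 → 9 → 18
It first returns after 20 out-shuffles.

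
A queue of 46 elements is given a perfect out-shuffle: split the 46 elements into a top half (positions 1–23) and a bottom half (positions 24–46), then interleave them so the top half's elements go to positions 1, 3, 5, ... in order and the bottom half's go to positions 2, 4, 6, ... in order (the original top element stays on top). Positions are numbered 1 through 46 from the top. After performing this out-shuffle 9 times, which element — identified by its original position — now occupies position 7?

4

Work backwards from position 7, undoing one out-shuffle at a time:
7 ← 4 ← 25 ← 13 ← 7 ← 4 ← 25 ← 13 ← 7 ← 4
So the element now at position 7 started at position 4.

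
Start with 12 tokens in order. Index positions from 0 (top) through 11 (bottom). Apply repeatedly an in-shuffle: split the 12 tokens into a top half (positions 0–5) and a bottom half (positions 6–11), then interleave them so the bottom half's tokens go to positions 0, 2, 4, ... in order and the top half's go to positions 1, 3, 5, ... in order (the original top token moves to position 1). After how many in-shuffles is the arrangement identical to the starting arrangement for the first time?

12

The in-shuffle permutes the 12 positions with cycle lengths [12].
Every token is home exactly when every cycle has completed a whole number of laps, i.e. after lcm(12) = 12 in-shuffles.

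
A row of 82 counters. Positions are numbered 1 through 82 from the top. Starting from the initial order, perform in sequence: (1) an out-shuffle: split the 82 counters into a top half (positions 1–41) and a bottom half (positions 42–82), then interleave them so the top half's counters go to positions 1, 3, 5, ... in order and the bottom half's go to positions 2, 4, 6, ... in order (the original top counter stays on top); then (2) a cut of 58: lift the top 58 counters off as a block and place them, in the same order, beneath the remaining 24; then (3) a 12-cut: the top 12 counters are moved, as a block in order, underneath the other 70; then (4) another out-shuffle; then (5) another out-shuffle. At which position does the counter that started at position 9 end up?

Track the counter from position 9 forward through each operation:
  after op 1 (out-shuffle): 9 → 17
  after op 2 (cut 58): 17 → 41
  after op 3 (cut 12): 41 → 29
  after op 4 (out-shuffle): 29 → 57
  after op 5 (out-shuffle): 57 → 32

32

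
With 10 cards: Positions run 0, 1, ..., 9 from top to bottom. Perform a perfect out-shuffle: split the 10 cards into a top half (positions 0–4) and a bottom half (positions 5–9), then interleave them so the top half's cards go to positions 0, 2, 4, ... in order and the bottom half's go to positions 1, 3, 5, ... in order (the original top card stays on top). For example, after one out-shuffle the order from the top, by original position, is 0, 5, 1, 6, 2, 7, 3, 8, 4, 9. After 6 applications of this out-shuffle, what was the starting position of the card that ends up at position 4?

Work backwards from position 4, undoing one out-shuffle at a time:
4 ← 2 ← 1 ← 5 ← 7 ← 8 ← 4
So the card now at position 4 started at position 4.

4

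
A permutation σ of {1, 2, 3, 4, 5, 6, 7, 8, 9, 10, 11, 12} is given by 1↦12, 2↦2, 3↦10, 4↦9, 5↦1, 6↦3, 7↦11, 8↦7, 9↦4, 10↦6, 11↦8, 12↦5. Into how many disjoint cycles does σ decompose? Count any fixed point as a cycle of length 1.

5

Cycle decomposition: (1 12 5) (2) (3 10 6) (4 9) (7 11 8).
5 cycles.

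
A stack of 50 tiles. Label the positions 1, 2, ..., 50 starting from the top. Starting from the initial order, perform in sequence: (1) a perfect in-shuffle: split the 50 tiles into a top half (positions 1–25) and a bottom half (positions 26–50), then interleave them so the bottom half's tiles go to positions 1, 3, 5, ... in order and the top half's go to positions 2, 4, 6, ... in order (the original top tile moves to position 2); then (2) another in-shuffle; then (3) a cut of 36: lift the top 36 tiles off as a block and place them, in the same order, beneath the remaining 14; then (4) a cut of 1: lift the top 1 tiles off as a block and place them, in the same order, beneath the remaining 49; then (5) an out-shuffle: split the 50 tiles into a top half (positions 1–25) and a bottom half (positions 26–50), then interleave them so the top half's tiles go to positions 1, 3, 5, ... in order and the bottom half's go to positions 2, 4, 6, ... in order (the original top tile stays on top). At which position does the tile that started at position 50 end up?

Track the tile from position 50 forward through each operation:
  after op 1 (in-shuffle): 50 → 49
  after op 2 (in-shuffle): 49 → 47
  after op 3 (cut 36): 47 → 11
  after op 4 (cut 1): 11 → 10
  after op 5 (out-shuffle): 10 → 19

19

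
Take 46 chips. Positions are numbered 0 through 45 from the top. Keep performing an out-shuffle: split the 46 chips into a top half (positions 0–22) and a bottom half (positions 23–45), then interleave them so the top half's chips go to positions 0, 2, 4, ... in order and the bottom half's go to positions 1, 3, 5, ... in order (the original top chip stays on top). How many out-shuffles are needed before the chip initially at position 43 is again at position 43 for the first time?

Follow position 43 under repeated out-shuffles:
43 → 41 → 37 → 29 → 13 → 26 → 7 → 14 → 28 → 11 → 22 → 44 → 43
It first returns after 12 out-shuffles.

12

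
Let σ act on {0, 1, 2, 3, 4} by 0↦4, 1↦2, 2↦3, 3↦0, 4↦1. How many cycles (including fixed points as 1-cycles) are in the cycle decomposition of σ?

1

Cycle decomposition: (0 4 1 2 3).
1 cycle.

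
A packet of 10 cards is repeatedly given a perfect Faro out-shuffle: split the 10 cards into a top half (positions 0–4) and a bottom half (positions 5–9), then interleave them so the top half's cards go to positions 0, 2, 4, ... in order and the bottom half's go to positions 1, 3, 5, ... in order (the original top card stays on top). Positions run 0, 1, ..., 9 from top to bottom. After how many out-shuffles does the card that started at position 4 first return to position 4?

6

Follow position 4 under repeated out-shuffles:
4 → 8 → 7 → 5 → 1 → 2 → 4
It first returns after 6 out-shuffles.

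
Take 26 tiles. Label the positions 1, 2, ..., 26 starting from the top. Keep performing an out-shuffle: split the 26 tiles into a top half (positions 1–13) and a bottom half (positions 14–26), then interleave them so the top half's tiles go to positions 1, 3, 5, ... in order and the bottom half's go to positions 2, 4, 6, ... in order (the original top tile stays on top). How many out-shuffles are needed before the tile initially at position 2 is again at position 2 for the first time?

20

Follow position 2 under repeated out-shuffles:
2 → 3 → 5 → 9 → 17 → 8 → 15 → 4 → 7 → 13 → 25 → 24 → 22 → 18 → 10 → 19 → 12 → 23 → 20 → 14 → 2
It first returns after 20 out-shuffles.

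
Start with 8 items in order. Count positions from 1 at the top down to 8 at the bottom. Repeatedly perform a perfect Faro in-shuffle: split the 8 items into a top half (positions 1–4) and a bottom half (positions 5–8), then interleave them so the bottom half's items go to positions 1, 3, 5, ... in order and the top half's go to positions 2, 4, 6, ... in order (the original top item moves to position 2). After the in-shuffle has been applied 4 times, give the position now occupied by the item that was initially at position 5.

8

Track the item's position through each in-shuffle:
5 → 1 → 2 → 4 → 8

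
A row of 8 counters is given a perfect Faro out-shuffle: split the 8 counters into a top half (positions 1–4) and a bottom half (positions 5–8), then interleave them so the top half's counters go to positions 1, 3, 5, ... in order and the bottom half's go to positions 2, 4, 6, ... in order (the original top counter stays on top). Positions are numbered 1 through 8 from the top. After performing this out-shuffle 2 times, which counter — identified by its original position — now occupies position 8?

8

Work backwards from position 8, undoing one out-shuffle at a time:
8 ← 8 ← 8
So the counter now at position 8 started at position 8.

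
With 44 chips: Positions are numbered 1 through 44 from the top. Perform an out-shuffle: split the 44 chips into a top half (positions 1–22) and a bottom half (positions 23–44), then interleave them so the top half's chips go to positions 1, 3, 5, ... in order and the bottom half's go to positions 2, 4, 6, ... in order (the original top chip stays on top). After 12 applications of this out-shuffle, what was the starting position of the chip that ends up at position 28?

23

Work backwards from position 28, undoing one out-shuffle at a time:
28 ← 36 ← 40 ← 42 ← 43 ← 22 ← 33 ← 17 ← 9 ← 5 ← 3 ← 2 ← 23
So the chip now at position 28 started at position 23.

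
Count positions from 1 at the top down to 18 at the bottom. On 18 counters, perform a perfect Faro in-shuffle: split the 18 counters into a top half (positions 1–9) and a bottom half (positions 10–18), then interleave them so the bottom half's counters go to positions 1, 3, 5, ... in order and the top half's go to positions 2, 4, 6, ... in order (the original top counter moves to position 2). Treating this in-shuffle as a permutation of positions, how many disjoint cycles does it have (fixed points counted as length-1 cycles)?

Trace each unvisited position around until it returns:
(1 2 4 8 16 13 ... len 18)
1 cycle in total.

1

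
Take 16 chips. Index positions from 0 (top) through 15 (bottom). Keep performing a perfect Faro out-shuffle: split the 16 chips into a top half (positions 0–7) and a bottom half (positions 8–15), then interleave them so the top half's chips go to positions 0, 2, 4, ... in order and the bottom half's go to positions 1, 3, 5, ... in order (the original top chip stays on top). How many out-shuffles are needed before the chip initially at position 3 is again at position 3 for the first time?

Follow position 3 under repeated out-shuffles:
3 → 6 → 12 → 9 → 3
It first returns after 4 out-shuffles.

4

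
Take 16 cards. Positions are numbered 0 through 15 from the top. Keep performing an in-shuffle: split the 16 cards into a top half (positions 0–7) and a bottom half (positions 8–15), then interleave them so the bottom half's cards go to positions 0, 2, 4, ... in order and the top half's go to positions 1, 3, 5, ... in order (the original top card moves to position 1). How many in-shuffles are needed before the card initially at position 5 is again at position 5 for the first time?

Follow position 5 under repeated in-shuffles:
5 → 11 → 6 → 13 → 10 → 4 → 9 → 2 → 5
It first returns after 8 in-shuffles.

8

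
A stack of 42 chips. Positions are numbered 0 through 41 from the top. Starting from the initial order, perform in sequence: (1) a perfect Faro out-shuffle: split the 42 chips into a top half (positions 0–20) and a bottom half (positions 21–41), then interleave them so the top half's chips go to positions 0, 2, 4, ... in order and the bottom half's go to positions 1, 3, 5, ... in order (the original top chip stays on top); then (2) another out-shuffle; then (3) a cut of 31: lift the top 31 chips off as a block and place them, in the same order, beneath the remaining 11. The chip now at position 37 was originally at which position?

27

Undo the operations in reverse order, starting from position 37:
  undo op 3 (cut 31): 37 ← 26
  undo op 2 (out-shuffle, from top half): 26 ← 13
  undo op 1 (out-shuffle, from bottom half): 13 ← 27
So the chip at position 37 came from original position 27.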